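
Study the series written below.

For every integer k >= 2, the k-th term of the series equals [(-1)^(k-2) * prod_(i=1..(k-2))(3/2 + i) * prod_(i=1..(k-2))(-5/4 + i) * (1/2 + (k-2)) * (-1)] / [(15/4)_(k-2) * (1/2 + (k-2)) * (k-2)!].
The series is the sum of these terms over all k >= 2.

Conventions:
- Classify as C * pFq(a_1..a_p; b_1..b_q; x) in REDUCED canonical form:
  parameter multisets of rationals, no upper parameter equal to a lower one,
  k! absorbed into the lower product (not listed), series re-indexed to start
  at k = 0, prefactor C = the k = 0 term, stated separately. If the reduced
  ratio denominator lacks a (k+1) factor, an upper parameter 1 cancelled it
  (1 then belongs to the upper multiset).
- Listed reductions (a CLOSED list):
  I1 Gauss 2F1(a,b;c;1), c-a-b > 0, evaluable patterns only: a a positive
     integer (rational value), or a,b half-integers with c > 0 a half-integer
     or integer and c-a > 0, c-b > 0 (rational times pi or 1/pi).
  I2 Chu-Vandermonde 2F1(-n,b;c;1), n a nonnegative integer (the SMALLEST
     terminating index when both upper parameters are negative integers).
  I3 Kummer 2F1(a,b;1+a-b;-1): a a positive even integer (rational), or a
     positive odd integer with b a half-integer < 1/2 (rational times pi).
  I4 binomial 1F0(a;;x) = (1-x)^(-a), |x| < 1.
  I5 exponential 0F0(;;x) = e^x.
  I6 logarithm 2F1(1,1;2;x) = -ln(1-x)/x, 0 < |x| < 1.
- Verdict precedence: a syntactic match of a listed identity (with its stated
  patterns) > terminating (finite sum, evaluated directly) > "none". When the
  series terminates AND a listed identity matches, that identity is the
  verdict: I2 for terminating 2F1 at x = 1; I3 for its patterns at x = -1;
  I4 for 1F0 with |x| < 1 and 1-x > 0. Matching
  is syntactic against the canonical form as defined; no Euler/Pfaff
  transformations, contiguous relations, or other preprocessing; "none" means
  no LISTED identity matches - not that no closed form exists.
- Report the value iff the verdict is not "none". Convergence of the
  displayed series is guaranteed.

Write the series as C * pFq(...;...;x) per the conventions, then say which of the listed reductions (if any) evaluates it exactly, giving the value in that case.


At argument -1: a 2F1 with upper {-1/4, 5/2}, lower {15/4}, scaled by C = -1. Verdict: no listed reduction: x = -1 and upper {-1/4, 5/2} fail every I1-I6 pattern.

Structural cue: t_0 being -1, the running product (C = -1, x = -1) telescopes to a rising factorial.
Term ratio: r(k) = (-1) * (k-1/4) (k+5/2) / [(k+15/4) (k+1)] - rational; roots negated = parameters, x = (-1), C = -1.


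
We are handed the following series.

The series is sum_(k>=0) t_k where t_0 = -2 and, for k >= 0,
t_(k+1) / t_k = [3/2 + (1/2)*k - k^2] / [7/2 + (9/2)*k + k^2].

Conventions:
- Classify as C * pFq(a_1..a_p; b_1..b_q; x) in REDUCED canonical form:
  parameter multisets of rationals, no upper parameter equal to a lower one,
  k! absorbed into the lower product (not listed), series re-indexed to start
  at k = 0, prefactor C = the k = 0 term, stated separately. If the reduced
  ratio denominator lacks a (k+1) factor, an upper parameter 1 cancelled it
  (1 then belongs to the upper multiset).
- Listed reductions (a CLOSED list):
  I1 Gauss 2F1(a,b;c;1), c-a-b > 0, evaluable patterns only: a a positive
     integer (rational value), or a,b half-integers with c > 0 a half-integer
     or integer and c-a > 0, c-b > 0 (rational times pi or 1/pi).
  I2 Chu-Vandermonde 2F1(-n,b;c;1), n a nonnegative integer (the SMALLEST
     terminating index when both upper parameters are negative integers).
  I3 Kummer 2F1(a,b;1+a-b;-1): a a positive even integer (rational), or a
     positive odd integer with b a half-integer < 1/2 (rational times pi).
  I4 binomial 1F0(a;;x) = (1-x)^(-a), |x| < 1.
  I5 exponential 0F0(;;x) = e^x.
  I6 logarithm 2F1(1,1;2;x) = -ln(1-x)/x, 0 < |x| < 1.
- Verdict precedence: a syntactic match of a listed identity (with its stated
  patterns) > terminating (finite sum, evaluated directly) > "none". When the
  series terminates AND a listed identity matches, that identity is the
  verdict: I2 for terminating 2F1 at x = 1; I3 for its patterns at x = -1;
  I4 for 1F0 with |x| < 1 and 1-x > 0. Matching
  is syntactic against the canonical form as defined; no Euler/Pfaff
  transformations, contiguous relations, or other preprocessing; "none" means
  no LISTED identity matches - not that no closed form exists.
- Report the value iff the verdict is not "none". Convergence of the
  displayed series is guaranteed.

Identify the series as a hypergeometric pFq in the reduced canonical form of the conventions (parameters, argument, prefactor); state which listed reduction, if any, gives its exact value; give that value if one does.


Classification (C = -2): 2F1 with upper {-3/2, 1}, lower {7/2}, argument x = -1. Verdict: this is Kummer (I3) (x = -1; c = 7/2 equals 1+a-b for upper {-3/2, 1}: listed pattern). Sum: (-15/16) * pi.

Key observation: with t_0 = -2, factor the ratio over Q (C = -2): negated roots = parameters.
Ratio: r(k) = (-1) * (k-3/2) (k+1) / [(k+7/2) (k+1)] - rational in k, leading ratio (-1); with t_0 = -2, classification follows.


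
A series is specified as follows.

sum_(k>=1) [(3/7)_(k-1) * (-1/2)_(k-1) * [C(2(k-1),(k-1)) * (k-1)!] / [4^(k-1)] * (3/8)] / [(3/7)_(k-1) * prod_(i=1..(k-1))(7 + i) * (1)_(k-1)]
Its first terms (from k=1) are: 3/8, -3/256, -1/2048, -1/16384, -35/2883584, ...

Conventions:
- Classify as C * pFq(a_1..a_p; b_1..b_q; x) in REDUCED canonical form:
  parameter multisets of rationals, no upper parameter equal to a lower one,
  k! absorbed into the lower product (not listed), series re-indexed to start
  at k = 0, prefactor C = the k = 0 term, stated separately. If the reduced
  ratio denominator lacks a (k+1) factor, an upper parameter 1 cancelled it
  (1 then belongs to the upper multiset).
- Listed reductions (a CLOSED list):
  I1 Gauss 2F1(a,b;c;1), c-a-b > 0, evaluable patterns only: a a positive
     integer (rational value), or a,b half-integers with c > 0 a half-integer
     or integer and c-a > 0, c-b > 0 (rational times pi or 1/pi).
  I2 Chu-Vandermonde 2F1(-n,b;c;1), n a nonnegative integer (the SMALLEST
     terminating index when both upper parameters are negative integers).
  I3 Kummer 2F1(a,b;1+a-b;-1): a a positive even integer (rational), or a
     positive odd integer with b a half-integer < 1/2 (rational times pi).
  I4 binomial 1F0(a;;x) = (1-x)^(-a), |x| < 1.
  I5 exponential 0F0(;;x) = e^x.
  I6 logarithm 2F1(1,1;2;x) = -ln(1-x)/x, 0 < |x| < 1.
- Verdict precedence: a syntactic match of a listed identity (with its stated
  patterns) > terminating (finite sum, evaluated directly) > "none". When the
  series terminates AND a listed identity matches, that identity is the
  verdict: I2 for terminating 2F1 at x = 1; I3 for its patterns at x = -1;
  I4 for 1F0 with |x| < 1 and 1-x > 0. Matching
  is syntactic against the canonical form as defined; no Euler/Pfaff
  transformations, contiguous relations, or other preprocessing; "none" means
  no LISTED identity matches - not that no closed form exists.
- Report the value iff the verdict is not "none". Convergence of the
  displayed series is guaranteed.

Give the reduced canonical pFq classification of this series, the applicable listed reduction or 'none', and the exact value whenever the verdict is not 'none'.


x = 1 here; the reduced form reads 2F1, upper {-1/2, 1/2}, lower {8}, C = 3/8. Verdict (x = 1): the half-integer Gauss pattern (I1) applies (x = 1; upper {-1/2, 1/2} half-integers, c = 8 in the evaluable pattern). Its exact value is (1048576/920205) / pi.

First insight: t_0 being 3/8, the lower running product (C = 3/8) is a rising factorial.
Term ratio: r(k) = 1 * (k-1/2) (k+1/2) / [(k+8) (k+1)] - rational in k. x = 1; t_0 = 3/8; negate the roots.


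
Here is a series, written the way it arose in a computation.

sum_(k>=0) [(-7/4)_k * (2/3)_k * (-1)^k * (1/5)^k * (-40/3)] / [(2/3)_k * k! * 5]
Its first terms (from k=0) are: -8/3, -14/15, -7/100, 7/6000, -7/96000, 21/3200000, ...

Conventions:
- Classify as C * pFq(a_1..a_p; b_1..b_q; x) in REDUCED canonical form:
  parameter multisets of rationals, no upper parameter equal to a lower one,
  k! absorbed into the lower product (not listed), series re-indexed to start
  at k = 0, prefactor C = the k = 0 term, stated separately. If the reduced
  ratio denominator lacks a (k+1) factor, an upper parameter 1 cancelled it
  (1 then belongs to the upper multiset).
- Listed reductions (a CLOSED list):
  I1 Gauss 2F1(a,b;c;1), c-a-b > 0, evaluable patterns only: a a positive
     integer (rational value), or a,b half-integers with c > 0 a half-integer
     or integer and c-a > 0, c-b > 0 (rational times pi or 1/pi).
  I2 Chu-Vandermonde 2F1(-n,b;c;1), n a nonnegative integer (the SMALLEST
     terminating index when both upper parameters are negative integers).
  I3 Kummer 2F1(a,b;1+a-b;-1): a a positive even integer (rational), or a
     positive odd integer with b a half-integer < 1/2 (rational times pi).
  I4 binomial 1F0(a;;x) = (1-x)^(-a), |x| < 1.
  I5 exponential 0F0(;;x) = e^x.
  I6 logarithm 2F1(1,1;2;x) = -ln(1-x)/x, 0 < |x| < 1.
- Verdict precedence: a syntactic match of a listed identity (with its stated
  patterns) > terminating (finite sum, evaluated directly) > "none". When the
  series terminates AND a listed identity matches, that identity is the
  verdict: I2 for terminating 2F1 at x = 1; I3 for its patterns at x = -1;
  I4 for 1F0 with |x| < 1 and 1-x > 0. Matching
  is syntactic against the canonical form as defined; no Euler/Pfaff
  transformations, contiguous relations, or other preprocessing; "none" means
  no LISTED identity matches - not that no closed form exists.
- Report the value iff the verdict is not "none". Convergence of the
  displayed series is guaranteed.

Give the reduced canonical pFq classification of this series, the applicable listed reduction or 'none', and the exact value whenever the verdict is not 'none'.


Canonical form: C = -8/3 times 1F0 with upper {-7/4}, lower {-}, x = -1/5. Verdict: binomial (I4) applies (the 1F0 binomial series: exponent 7/4, x = -1/5). Hence: (-8/3) * (6/5)^(7/4).

First insight: x = (-1/5) and the parameter 2/3 appears in both the upper and lower lists and cancels.
Ratio: r(k) = (-1/5) * (k-7/4) / [(k+1)] - poly over poly, x = (-1/5) from leading terms; C = -8/3 at k = 0.


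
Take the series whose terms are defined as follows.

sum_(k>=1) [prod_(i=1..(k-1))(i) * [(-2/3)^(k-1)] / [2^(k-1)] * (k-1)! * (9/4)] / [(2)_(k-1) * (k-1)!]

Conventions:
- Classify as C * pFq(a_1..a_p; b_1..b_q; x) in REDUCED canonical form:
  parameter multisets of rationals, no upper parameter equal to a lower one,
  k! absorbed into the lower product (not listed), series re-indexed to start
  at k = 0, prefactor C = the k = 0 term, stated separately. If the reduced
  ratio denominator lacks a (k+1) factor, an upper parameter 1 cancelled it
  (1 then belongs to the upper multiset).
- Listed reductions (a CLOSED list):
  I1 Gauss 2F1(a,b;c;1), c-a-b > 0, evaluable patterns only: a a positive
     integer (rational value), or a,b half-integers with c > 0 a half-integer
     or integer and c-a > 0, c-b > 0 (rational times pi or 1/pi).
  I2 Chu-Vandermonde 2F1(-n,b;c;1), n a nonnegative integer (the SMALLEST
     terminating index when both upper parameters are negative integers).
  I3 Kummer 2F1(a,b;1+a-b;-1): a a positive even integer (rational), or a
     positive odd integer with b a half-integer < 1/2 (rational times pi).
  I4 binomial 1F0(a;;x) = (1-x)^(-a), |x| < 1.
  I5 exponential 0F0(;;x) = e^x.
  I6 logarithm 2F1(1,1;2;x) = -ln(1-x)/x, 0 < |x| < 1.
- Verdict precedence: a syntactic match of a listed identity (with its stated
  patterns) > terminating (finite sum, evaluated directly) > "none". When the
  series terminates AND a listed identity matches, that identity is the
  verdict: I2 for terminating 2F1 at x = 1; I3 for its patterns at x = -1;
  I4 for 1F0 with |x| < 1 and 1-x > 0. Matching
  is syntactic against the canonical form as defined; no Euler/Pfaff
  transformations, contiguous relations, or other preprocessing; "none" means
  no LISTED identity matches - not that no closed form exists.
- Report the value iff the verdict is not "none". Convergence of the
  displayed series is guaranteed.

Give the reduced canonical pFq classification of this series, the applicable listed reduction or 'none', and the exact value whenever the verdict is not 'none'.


Prefactor 9/4, argument -1/3: 2F1 with upper {1, 1} over lower {2}. Verdict at x = -1/3: the logarithmic series (I6) matches (the logarithm: parameters (1,1;2), x = -1/3). Hence: (27/4) * ln(4/3).

Key observation: x = (-1/3) and the running product (C = 9/4, x = -1/3) telescopes to a rising factorial.
Ratio: r(k) = (-1/3) * (k+1) (k+1) / [(k+2) (k+1)] - rational in k, leading ratio (-1/3); with t_0 = 9/4, classification follows.


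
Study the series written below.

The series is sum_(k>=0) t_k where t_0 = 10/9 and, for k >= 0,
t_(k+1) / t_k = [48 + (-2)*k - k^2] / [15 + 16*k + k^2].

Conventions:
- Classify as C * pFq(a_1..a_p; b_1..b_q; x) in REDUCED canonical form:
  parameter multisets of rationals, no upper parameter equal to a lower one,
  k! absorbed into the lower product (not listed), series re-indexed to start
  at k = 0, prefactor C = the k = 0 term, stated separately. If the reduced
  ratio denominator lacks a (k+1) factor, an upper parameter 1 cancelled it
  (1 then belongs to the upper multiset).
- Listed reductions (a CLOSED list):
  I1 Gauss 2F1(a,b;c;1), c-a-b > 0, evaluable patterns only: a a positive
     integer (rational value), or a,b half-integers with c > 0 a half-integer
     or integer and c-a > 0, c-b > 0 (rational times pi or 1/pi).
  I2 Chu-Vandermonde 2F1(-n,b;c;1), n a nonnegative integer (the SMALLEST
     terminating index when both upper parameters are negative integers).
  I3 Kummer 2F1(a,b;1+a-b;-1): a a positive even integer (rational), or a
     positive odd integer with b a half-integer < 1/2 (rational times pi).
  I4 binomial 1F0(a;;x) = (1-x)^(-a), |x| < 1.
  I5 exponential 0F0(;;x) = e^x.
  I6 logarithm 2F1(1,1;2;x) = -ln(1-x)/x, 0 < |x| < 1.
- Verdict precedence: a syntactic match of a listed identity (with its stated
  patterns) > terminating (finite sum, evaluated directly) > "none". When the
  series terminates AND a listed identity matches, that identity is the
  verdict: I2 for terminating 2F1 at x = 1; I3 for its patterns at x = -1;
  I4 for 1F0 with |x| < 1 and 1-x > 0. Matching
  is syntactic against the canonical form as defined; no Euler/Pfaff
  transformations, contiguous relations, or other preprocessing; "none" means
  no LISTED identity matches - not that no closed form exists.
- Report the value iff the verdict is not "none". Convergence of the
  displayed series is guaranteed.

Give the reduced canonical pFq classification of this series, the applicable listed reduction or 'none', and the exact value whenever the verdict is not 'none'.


Canonical form: C = 10/9 times 2F1 with upper {-6, 8}, lower {15}, x = -1. Verdict: the Kummer evaluation I3 fires (x = -1; c = 15 equals 1+a-b for upper {-6, 8}: listed pattern). Its exact value is 143/9.

Structural cue: with t_0 = 10/9, the expanded ratio factors over Q; C = 10/9, x = -1, roots give parameters.
Adjacent-term ratio: r(k) = (-1) * (k-6) (k+8) / [(k+15) (k+1)] - rational in k, leading ratio (-1); with t_0 = 10/9, classification follows.


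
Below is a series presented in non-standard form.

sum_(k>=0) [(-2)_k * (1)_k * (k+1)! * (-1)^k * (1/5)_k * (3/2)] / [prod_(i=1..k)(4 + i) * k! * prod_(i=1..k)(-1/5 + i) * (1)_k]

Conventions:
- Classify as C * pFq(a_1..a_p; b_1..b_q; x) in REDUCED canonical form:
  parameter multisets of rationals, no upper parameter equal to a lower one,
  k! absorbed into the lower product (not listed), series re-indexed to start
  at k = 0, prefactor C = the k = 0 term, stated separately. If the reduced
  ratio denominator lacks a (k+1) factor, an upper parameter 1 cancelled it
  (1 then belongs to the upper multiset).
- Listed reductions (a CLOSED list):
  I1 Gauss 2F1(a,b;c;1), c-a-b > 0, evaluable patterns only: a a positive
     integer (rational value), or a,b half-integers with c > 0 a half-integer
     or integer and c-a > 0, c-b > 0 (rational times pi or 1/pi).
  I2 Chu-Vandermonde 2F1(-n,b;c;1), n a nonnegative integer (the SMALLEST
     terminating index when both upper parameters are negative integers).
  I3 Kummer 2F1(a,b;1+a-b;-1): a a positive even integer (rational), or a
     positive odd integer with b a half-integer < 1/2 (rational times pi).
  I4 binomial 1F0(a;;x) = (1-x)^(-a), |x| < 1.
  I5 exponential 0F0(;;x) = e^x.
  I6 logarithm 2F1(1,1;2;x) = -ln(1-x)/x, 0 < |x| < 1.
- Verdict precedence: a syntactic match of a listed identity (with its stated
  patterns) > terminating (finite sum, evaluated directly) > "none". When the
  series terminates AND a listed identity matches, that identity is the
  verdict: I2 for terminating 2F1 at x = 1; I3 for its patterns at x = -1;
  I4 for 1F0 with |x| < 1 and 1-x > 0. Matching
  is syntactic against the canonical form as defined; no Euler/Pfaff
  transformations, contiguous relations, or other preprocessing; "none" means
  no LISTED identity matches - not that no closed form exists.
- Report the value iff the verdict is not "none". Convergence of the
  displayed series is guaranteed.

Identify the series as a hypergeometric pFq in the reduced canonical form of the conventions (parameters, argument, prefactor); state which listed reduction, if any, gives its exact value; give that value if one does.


This is 3/2 * 3F2(-2, 1/5, 2; 4/5, 5; -1) in reduced canonical form. Verdict: terminating - the sum ends at index 2 because -2 is a negative integer; exact evaluation follows. Value: 37/20.

The tell: t_0 being 3/2, the lower running product (C = 3/2) is a rising factorial.
Adjacent-term ratio: r(k) = (-1) * (k-2) (k+1/5) (k+2) / [(k+4/5) (k+5) (k+1)] ; factor over Q: parameters, x = (-1), and C = 3/2.


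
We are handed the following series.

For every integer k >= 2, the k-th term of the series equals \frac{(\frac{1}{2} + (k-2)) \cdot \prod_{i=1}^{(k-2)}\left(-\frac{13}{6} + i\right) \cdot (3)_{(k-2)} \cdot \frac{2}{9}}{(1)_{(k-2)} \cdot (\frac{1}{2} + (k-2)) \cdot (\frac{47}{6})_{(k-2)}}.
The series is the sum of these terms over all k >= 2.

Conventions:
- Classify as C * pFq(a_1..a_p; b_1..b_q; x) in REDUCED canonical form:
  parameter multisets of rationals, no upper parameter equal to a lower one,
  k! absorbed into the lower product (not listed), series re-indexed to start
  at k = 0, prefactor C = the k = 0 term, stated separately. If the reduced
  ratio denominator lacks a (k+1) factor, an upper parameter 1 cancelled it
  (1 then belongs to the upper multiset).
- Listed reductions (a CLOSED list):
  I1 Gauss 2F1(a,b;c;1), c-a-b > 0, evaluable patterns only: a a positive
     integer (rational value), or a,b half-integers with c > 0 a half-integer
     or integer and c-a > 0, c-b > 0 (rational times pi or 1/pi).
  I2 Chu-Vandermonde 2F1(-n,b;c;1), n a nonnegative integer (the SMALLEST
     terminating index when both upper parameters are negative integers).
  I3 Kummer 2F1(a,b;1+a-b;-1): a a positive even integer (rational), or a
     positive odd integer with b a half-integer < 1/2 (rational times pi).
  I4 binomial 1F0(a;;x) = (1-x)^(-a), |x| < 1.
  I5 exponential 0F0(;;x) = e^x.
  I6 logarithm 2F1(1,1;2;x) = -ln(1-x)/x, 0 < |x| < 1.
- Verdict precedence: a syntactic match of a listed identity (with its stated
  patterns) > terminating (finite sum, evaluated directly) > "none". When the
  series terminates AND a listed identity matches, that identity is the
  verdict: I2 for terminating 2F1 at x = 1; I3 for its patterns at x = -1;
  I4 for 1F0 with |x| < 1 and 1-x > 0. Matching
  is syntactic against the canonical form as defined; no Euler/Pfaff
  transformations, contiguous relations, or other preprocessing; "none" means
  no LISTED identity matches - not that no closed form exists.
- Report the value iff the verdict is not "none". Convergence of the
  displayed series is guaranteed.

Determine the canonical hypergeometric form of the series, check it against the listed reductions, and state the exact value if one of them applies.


At argument 1: a 2F1 with upper {-\frac{7}{6}, 3}, lower {\frac{47}{6}}, scaled by C = \frac{2}{9}. Verdict (x = 1): Gauss's theorem (I1) applies (x = 1: the Gamma ratio telescopes since c-a-b = 6 > 0 and a = 3 in Z>0). Value: \frac{5945}{46656}.

The tell: x = 1 and (1)_k (prefactor 2/9) is k! itself.
Term ratio: r(k) = 1 * (k-\frac{7}{6}) (k+3) / [(k+\frac{47}{6}) (k+1)] ; factor over Q: parameters, x = 1, and C = \frac{2}{9}.


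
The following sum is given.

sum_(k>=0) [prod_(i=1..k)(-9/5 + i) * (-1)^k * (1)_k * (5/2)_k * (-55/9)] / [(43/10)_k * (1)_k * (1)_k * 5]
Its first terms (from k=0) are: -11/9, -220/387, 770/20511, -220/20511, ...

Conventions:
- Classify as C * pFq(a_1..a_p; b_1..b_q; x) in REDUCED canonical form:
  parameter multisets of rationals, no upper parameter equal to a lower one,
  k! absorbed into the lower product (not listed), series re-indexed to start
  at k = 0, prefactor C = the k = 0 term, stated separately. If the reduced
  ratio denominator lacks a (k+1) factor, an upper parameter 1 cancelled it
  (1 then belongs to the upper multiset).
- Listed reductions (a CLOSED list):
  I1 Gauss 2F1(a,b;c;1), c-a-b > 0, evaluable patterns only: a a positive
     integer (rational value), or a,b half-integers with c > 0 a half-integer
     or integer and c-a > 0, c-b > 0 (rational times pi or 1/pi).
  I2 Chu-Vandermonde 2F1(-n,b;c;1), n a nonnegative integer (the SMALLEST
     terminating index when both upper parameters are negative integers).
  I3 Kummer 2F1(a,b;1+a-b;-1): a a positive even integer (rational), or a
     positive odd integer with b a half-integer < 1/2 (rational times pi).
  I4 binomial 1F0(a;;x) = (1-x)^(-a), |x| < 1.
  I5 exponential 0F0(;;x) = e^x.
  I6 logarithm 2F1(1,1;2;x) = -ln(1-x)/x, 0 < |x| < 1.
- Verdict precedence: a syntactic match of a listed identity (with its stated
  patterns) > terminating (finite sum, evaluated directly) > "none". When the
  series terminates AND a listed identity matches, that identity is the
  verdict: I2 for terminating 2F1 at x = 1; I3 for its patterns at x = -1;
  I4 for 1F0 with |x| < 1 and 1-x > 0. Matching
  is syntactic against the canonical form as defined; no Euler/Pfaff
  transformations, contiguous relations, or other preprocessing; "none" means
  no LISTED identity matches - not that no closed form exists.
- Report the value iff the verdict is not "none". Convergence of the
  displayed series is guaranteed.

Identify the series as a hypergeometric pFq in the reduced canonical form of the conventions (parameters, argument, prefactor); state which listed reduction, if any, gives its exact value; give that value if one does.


x = -1 here; the reduced form reads 2F1, upper {-4/5, 5/2}, lower {43/10}, C = -11/9. Verdict: none. No listed pattern accepts 2F1(-4/5, 5/2; 43/10; -1).

Key observation: x = (-1) and the parameter 1 appears in both the upper and lower lists and cancels.
Term ratio: r(k) = (-1) * (k-4/5) (k+5/2) / [(k+43/10) (k+1)] - rational in k. x = (-1); t_0 = -11/9; negate the roots.


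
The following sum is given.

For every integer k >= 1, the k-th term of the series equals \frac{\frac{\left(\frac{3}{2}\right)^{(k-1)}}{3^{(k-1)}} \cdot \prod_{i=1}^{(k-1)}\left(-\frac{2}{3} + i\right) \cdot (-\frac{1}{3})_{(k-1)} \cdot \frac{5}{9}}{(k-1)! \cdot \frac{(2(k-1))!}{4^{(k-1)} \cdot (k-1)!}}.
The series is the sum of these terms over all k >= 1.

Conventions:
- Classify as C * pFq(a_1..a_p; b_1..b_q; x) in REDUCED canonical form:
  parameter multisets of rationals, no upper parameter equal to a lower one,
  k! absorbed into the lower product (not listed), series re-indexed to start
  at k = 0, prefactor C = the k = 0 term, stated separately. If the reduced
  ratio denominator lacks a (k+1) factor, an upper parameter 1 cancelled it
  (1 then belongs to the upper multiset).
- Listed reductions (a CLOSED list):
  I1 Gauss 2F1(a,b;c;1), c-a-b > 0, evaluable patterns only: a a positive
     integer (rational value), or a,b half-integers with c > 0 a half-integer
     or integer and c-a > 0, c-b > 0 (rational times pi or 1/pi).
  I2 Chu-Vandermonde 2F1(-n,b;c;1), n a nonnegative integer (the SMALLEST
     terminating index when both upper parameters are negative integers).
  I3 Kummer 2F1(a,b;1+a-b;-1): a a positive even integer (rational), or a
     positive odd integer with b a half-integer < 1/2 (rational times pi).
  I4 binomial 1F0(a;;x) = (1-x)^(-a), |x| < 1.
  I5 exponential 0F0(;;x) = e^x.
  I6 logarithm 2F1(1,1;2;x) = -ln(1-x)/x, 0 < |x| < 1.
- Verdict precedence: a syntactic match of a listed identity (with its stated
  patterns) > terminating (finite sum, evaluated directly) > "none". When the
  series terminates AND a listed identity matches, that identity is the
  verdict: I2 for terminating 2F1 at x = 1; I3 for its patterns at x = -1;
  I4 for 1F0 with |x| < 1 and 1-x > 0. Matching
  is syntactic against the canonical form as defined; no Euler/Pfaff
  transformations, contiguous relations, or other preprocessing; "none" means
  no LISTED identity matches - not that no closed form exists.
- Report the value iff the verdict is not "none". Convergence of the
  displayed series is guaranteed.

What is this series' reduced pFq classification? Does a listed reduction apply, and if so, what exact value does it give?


Classification (C = \frac{5}{9}): 2F1 with upper {-\frac{1}{3}, \frac{1}{3}}, lower {\frac{1}{2}}, argument x = \frac{1}{2}. Verdict: none - this 2F1 at x = \frac{1}{2} matches no listed pattern, and upper {-\frac{1}{3}, \frac{1}{3}} holds no stopper.

The tell: from the first term \frac{5}{9}: the running product (C = 5/9, x = 1/2) telescopes to a rising factorial.
Ratio: r(k) = \frac{1}{2} * (k-\frac{1}{3}) (k+\frac{1}{3}) / [(k+\frac{1}{2}) (k+1)] - rational in k. x = \frac{1}{2}; t_0 = \frac{5}{9}; negate the roots.


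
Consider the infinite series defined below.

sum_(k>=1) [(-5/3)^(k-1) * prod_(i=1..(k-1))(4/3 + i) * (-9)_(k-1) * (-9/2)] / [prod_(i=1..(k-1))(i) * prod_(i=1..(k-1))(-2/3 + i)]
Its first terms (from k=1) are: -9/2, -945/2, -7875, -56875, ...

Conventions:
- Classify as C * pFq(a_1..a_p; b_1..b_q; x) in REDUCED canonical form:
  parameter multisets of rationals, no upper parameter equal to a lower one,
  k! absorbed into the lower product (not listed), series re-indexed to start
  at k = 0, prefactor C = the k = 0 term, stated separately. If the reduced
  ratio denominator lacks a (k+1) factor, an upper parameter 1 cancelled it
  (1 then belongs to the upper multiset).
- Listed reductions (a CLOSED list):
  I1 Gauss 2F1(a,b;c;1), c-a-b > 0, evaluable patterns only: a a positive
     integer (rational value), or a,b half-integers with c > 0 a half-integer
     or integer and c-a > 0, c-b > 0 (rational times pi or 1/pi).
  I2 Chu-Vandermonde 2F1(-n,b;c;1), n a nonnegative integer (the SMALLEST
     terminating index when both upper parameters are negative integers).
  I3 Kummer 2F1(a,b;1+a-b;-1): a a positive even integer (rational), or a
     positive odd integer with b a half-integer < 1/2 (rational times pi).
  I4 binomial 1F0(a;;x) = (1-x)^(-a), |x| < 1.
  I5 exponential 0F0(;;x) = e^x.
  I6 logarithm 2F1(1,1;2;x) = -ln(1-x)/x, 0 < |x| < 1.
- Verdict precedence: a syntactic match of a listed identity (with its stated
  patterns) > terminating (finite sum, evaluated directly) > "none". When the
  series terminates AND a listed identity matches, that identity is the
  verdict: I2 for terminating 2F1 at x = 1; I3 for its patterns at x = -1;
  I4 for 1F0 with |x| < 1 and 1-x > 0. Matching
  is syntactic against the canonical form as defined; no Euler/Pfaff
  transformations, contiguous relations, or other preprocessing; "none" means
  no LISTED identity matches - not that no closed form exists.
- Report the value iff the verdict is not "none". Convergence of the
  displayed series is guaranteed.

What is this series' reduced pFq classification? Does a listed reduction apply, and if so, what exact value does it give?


Prefactor -9/2, argument -5/3: 2F1 with upper {-9, 7/3} over lower {1/3}. Verdict: terminating - no listed pattern fits, but -9 in the upper list cuts the series at k = 9; direct evaluation. Sum: -6578765824/2187.

The tell: t_0 = -9/2 here, and the lower running product (C = -9/2, x = -5/3) is a rising factorial.
Term ratio: r(k) = (-5/3) * (k-9) (k+7/3) / [(k+1/3) (k+1)] - rational in k. x = (-5/3); t_0 = -9/2; negate the roots.


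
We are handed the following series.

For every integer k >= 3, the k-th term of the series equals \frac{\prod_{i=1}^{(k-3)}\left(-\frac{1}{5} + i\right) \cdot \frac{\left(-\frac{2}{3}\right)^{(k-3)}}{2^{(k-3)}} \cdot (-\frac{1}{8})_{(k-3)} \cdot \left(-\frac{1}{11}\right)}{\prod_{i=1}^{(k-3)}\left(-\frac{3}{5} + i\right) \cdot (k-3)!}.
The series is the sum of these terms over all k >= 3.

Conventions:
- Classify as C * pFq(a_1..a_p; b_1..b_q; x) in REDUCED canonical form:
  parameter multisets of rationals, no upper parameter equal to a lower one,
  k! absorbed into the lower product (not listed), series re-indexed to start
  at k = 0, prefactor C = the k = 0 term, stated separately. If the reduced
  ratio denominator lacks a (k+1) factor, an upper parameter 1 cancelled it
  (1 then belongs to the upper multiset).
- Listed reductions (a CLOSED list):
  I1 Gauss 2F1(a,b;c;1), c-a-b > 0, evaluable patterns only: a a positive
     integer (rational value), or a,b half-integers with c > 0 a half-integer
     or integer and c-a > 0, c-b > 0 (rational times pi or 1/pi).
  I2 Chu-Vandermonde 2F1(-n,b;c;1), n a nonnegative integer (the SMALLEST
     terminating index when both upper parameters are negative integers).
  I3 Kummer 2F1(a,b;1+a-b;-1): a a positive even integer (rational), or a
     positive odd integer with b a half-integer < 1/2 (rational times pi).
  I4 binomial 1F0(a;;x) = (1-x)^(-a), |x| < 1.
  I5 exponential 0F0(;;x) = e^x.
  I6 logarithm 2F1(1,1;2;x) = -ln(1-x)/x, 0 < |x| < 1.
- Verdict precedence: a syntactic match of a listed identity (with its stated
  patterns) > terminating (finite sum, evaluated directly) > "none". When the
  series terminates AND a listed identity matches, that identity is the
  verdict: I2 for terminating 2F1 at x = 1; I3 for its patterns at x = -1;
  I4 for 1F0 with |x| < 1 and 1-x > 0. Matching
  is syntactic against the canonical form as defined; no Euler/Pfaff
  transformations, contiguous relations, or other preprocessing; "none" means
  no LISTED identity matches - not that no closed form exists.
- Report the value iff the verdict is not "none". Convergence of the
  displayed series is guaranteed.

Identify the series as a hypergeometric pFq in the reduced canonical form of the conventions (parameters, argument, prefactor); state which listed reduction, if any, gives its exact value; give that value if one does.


Classification (C = -\frac{1}{11}): 2F1 with upper {-\frac{1}{8}, \frac{4}{5}}, lower {\frac{2}{5}}, argument x = -\frac{1}{3}. Verdict: none. Every listed pattern misses the 2F1 form at -\frac{1}{3}, upper {-\frac{1}{8}, \frac{4}{5}}.

Key step: from the first term -\frac{1}{11}: the running product (C = -1/11, x = -1/3) telescopes to a rising factorial.
Ratio: r(k) = -\frac{1}{3} * (k-\frac{1}{8}) (k+\frac{4}{5}) / [(k+\frac{2}{5}) (k+1)] - rational in k. x = -\frac{1}{3}; t_0 = -\frac{1}{11}; negate the roots.


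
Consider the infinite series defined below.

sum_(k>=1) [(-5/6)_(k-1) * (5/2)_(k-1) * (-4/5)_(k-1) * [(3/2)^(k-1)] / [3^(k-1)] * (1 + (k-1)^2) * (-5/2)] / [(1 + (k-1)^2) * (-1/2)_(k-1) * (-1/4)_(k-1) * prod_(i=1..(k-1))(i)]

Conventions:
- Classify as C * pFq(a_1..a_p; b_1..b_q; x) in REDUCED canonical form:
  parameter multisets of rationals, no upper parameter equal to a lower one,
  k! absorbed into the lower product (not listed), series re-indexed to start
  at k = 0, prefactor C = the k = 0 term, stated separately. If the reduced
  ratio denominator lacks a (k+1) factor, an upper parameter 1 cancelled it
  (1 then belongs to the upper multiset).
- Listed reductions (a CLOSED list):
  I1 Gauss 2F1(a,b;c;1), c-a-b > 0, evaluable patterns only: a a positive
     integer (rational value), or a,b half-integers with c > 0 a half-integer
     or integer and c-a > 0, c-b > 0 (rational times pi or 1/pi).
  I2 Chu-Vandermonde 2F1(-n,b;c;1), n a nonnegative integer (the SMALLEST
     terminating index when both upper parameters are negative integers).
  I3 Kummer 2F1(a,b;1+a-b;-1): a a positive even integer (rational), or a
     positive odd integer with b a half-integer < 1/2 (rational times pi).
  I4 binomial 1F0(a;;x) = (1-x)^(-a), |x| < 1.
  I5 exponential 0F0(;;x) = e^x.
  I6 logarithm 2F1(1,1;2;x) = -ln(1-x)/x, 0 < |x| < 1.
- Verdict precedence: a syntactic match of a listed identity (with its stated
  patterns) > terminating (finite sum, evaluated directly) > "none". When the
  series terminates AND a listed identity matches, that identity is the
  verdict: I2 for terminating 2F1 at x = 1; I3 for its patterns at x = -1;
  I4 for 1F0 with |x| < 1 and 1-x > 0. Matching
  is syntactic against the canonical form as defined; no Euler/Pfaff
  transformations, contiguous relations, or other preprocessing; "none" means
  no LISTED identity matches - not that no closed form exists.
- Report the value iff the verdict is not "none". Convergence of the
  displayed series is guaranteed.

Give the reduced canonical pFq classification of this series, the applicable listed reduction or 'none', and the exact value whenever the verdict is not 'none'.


This is -5/2 * 3F2(-5/6, -4/5, 5/2; -1/2, -1/4; 1/2) in reduced canonical form. Verdict: no listed reduction: x = 1/2 and upper {-5/6, -4/5, 5/2} fail every I1-I6 pattern.

First insight: t_0 = -5/2 here, and the product of the first k integers (C = -5/2) is k!.
Term ratio: r(k) = (1/2) * (k-5/6) (k-4/5) (k+5/2) / [(k-1/2) (k-1/4) (k+1)] - rational in k, leading ratio (1/2); with t_0 = -5/2, classification follows.


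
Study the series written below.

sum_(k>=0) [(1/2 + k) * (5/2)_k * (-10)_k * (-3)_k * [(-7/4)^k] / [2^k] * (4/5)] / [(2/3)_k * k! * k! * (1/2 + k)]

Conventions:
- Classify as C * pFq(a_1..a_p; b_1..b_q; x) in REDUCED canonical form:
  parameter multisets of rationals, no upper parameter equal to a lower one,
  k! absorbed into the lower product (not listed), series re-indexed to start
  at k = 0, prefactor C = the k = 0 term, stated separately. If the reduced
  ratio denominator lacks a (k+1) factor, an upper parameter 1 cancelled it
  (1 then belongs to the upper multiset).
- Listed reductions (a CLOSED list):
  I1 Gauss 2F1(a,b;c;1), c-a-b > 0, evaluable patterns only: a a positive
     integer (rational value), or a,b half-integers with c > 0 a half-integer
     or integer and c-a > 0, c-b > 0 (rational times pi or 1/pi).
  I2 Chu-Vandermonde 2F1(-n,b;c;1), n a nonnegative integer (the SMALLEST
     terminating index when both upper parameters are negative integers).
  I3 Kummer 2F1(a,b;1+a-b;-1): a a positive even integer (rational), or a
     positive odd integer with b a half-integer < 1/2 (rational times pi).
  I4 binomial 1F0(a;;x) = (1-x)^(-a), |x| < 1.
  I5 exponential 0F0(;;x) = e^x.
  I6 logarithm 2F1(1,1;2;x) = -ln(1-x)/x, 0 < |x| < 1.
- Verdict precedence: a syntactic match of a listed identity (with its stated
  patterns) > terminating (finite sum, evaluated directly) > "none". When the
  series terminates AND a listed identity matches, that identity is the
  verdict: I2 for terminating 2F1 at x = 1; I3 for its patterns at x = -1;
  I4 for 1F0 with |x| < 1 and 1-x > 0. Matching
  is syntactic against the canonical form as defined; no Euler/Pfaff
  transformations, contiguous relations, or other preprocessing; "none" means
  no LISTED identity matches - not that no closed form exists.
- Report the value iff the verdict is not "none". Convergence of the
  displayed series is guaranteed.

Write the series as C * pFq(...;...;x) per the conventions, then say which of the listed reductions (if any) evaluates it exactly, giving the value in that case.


x = -7/8 here; the reduced form reads 3F2, upper {-10, -3, 5/2}, lower {2/3, 1}, C = 4/5. Verdict: terminating. With -3 upstairs the series is a 4-term polynomial sum; evaluated term by term. Value: -2881933/10240.

First insight: t_0 being 4/5, k + 1/2 divides numerator and denominator alike; prefactor 4/5 after cancelling.
Ratio: r(k) = (-7/8) * (k-10) (k-3) (k+5/2) / [(k+2/3) (k+1) (k+1)] ; factor over Q: parameters, x = (-7/8), and C = 4/5.


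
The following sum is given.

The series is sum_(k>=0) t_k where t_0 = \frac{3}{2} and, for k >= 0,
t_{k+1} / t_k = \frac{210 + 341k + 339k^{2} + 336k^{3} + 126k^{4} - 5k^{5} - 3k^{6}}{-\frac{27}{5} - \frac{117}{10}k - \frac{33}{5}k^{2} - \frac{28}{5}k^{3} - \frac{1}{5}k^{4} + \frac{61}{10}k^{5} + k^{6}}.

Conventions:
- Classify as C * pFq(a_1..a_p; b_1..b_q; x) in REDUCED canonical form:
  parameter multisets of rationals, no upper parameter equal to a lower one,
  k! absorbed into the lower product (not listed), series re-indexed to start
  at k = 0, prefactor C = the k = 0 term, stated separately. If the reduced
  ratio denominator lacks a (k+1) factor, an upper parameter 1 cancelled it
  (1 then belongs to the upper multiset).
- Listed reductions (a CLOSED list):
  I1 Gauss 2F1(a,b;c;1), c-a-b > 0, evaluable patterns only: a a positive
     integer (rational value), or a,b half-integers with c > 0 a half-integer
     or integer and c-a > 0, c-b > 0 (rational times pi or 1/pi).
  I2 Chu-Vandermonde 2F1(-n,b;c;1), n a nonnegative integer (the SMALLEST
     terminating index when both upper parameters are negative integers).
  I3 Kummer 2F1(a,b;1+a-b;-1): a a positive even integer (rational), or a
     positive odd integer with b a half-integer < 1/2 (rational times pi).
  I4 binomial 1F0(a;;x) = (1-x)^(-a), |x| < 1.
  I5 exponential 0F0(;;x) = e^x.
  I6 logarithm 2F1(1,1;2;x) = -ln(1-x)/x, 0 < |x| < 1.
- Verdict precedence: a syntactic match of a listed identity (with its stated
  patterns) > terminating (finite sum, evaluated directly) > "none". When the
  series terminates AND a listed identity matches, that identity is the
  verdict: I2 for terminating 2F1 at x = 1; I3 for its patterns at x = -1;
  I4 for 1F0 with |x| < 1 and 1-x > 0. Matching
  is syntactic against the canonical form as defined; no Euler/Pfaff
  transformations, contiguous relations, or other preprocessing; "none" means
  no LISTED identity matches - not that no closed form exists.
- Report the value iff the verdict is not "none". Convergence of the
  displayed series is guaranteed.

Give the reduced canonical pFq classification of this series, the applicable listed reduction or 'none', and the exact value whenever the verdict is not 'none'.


First insight: x = -3 and the parameter 6 appears in both the upper and lower lists and cancels (alongside the other common factor).
Step ratio: r(k) = -3 * (k-7) (k+1) (k+\frac{5}{3}) / [(k-\frac{3}{2}) (k+\frac{3}{5}) (k+1)] - rational in k. x = -3; t_0 = \frac{3}{2}; negate the roots.

Prefactor \frac{3}{2}, argument -3: 3F2 with upper {-7, 1, \frac{5}{3}} over lower {-\frac{3}{2}, \frac{3}{5}}. Verdict: terminating (-7 upstairs). 8 nonzero terms in all; added directly. Sum: \frac{4818367990321}{145314}.


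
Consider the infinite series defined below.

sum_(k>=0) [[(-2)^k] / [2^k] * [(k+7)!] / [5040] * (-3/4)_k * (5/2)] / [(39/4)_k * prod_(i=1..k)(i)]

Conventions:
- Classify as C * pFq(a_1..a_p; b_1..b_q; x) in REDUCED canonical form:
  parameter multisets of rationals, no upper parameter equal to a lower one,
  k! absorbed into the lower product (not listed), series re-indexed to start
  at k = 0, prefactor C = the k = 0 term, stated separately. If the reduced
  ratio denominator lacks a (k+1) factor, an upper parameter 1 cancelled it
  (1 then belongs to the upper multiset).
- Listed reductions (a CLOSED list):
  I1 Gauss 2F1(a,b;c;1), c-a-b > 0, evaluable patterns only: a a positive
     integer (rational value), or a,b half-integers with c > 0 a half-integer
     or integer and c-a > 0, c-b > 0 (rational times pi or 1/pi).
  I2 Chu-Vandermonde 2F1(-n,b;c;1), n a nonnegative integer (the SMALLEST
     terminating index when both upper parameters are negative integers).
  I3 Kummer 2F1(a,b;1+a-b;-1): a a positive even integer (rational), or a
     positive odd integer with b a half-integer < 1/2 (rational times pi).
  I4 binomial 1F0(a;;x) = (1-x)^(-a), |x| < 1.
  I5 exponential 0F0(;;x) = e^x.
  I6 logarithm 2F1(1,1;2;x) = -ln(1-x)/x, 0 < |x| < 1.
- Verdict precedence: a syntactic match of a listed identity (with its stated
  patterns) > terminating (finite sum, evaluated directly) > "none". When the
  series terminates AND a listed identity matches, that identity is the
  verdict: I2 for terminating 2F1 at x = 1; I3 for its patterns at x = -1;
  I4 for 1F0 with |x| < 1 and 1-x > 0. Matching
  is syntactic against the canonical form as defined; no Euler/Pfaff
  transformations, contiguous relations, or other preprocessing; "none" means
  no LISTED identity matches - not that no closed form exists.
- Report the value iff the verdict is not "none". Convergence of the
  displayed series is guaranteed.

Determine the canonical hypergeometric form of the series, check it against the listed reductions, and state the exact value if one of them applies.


x = -1 here; the reduced form reads 2F1, upper {-3/4, 8}, lower {39/4}, C = 5/2. Verdict at x = -1: Kummer's theorem (I3) matches (x = -1; c = 39/4 equals 1+a-b for upper {-3/4, 8}: listed pattern). Its exact value is 32085/8192.

The tell: x = (-1) and the two k-th powers (prefactor 5/2) combine into one argument.
Consecutive-term ratio: r(k) = (-1) * (k-3/4) (k+8) / [(k+39/4) (k+1)] ; factor over Q: parameters, x = (-1), and C = 5/2.
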